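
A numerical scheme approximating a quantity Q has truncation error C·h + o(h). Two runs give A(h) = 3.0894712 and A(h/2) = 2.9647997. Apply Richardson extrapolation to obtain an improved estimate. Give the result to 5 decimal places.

Extrapolated value = (2·A(h/2) − A(h)) / (2 − 1)
= (2·2.9647997 − 3.0894712) / 1
= 2.8401282 / 1 = 2.8401282

2.84013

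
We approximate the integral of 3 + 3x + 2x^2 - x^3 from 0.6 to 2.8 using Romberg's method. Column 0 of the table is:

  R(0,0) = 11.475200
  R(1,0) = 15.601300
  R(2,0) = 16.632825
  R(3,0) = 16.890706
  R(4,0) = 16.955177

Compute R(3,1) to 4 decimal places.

16.9767

R(3,1) = 16.890706 + (16.890706 − 16.632825)/3 = 16.976666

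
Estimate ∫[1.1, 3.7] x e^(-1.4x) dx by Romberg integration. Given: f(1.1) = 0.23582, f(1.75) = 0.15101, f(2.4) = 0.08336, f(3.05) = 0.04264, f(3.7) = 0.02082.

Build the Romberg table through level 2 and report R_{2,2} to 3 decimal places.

R_{0,0} (trapezoid, 1 panel, h=2.6000): 0.33363
R_{1,0} (trapezoid, 2 panels, h=1.3000): 0.27518
R_{2,0} (trapezoid, 4 panels, h=0.6500): 0.26346
R_{1,1} = 0.27518 + (0.27518 − 0.33363)/3 = 0.25570
R_{2,1} = 0.26346 + (0.26346 − 0.27518)/3 = 0.25955
R_{2,2} = 0.25955 + (0.25955 − 0.25570)/15 = 0.25981

0.260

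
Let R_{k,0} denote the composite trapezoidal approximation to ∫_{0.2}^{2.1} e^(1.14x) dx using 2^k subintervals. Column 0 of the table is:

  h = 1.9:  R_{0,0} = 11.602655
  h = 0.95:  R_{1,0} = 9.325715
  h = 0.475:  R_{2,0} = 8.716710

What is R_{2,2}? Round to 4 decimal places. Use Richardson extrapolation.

8.5102

Richardson extrapolation on the trapezoidal column (denominator 4−1=3):
R_{1,1} = 9.325715 + (9.325715 − 11.602655)/3 = 8.566735
R_{2,1} = 8.716710 + (8.716710 − 9.325715)/3 = 8.513708
R_{2,2} = (16·8.513708 − 8.566735) / 15 = 8.510173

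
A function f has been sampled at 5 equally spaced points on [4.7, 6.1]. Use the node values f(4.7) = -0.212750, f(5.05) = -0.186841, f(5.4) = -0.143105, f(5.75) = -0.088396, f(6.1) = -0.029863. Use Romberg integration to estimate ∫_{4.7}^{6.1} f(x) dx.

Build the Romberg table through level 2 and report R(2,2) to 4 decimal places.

-0.1901

R(0,0) (trapezoid, 1 panel, h=1.4000): -0.169829
R(1,0) (trapezoid, 2 panels, h=0.7000): -0.185088
R(2,0) (trapezoid, 4 panels, h=0.3500): -0.188877
R(1,1) = -0.185088 + (-0.185088 − (-0.169829))/3 = -0.190174
R(2,1) = -0.188877 + (-0.188877 − (-0.185088))/3 = -0.190140
R(2,2) = -0.190140 + (-0.190140 − (-0.190174))/15 = -0.190138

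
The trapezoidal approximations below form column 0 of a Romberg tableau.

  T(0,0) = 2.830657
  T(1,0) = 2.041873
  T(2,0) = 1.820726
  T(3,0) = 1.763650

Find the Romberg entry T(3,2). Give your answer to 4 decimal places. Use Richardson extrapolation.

1.7445

T(2,1) = 1.820726 + (1.820726 − 2.041873)/3 = 1.747010
T(3,1) = (4·1.763650 − 1.820726) / 3 = 1.744625
T(3,2) = 1.744625 + (1.744625 − 1.747010)/15 = 1.744466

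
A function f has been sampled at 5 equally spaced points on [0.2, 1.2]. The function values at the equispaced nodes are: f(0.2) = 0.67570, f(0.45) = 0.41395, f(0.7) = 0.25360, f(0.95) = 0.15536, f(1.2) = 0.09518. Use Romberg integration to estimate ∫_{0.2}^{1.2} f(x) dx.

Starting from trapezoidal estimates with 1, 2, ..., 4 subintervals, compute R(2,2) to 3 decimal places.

0.296

R(0,0) (trapezoid, 1 panel, h=1.0000): 0.38544
R(1,0) (trapezoid, 2 panels, h=0.5000): 0.31952
R(2,0) (trapezoid, 4 panels, h=0.2500): 0.30209
R(1,1) = 0.31952 + (0.31952 − 0.38544)/3 = 0.29755
R(2,1) = 0.30209 + (0.30209 − 0.31952)/3 = 0.29628
R(2,2) = 0.29628 + (0.29628 − 0.29755)/15 = 0.29620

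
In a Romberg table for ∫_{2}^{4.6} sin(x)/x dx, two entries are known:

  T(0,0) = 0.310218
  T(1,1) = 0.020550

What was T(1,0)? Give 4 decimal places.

From T(1,1) = (4·T(1,0) − T(0,0))/3, solve for T(1,0):
4·T(1,0) = 3·0.020550 + 0.310218 = 0.371868
T(1,0) = 0.092967

0.0930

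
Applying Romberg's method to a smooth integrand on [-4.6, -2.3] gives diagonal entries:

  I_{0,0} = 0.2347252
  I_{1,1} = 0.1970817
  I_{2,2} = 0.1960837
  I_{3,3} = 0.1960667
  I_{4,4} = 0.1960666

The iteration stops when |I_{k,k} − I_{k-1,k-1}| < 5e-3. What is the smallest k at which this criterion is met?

k = 2

|I_{1,1} − I_{0,0}| = 0.0376435 ≥ 5e-3
|I_{2,2} − I_{1,1}| = 0.0009980 < 5e-3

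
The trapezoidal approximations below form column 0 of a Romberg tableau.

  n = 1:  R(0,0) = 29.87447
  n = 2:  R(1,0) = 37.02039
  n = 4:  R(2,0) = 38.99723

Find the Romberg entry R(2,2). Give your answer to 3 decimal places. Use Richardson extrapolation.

R(1,1) = (4·37.02039 − 29.87447) / 3 = 39.40236
R(2,1) = (4·38.99723 − 37.02039) / 3 = 39.65618
R(2,2) = 39.65618 + (39.65618 − 39.40236)/15 = 39.67310
(Column j=1 coincides with Simpson's rule on the same nodes.)

39.673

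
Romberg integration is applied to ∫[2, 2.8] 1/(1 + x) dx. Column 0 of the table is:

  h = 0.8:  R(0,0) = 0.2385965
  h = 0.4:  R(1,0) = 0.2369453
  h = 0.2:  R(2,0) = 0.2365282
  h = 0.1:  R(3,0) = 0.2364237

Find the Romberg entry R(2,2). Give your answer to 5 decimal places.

0.23639

R(1,1) = (4·0.2369453 − 0.2385965) / 3 = 0.2363949
R(2,1) = 0.2365282 + (0.2365282 − 0.2369453)/3 = 0.2363892
R(2,2) = (16·0.2363892 − 0.2363949) / 15 = 0.2363888
(Column j=1 coincides with Simpson's rule on the same nodes.)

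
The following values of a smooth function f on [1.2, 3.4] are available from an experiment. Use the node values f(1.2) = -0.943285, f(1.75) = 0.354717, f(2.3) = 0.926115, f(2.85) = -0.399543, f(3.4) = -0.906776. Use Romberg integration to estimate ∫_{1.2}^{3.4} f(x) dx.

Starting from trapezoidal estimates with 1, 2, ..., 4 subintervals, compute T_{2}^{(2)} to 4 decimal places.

T_{0}^{(0)} (trapezoid, 1 panel, h=2.2000): -2.035067
T_{1}^{(0)} (trapezoid, 2 panels, h=1.1000): 0.001193
T_{2}^{(0)} (trapezoid, 4 panels, h=0.5500): -0.024058
T_{1}^{(1)} = 0.001193 + (0.001193 − (-2.035067))/3 = 0.679946
T_{2}^{(1)} = -0.024058 + (-0.024058 − 0.001193)/3 = -0.032475
T_{2}^{(2)} = -0.032475 + (-0.032475 − 0.679946)/15 = -0.079970

-0.0800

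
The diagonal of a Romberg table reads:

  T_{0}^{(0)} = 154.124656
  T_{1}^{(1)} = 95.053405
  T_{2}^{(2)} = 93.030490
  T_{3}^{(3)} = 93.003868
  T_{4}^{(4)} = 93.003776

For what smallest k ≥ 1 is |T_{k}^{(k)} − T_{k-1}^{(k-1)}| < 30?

|T_{1}^{(1)} − T_{0}^{(0)}| = 59.071251 ≥ 30
|T_{2}^{(2)} − T_{1}^{(1)}| = 2.022915 < 30

k = 2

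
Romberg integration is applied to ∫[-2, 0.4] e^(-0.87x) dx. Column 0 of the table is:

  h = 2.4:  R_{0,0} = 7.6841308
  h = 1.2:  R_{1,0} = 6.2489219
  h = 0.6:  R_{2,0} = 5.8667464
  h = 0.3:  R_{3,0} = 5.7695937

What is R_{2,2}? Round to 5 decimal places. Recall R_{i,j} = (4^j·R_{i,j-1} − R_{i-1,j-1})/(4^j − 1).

Richardson extrapolation on the trapezoidal column (denominator 4−1=3):
R_{1,1} = 6.2489219 + (6.2489219 − 7.6841308)/3 = 5.7705189
R_{2,1} = 5.8667464 + (5.8667464 − 6.2489219)/3 = 5.7393546
R_{2,2} = 5.7393546 + (5.7393546 − 5.7705189)/15 = 5.7372770

5.73728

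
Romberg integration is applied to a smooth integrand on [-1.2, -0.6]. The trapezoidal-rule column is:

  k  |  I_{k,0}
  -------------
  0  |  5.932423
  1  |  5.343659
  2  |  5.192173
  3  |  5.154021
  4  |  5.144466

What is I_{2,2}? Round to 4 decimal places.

5.1413

I_{1,1} = (4·5.343659 − 5.932423) / 3 = 5.147404
I_{2,1} = 5.192173 + (5.192173 − 5.343659)/3 = 5.141678
I_{2,2} = (16·5.141678 − 5.147404) / 15 = 5.141296
(Column j=1 coincides with Simpson's rule on the same nodes.)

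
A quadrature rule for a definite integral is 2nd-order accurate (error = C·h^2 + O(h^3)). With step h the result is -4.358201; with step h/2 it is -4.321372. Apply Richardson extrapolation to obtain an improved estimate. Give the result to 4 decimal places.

-4.3091

Extrapolated value = (4·A(h/2) − A(h)) / (4 − 1)
= (4·(-4.321372) − (-4.358201)) / 3
= -12.927287 / 3 = -4.309096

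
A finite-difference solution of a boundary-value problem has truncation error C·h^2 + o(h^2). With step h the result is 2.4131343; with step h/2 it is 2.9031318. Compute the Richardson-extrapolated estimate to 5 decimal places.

The leading error scales as h^2; refining by a factor of 2 reduces it by 2^2 = 4.
Extrapolated value = (4·A(h/2) − A(h)) / (4 − 1)
= (4·2.9031318 − 2.4131343) / 3
= 9.1993929 / 3 = 3.0664643

3.06646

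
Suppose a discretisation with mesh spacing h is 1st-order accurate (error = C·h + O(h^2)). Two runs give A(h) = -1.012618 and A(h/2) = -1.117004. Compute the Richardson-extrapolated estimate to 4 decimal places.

-1.2214

The leading error scales as h; refining by a factor of 2 reduces it by 2^1 = 2.
Extrapolated value = (2·A(h/2) − A(h)) / (2 − 1)
= (2·(-1.117004) − (-1.012618)) / 1
= -1.221390 / 1 = -1.221390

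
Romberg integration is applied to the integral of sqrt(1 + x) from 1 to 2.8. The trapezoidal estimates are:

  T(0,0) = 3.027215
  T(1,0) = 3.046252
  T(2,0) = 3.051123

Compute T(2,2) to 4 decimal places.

3.0528

T(1,1) = (4·3.046252 − 3.027215) / 3 = 3.052598
T(2,1) = 3.051123 + (3.051123 − 3.046252)/3 = 3.052747
T(2,2) = (16·3.052747 − 3.052598) / 15 = 3.052757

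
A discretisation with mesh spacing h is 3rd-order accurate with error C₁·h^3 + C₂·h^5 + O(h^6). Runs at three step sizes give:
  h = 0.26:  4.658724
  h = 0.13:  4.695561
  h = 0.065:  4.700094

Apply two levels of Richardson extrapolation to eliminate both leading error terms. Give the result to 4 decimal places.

4.7007

First eliminate the h^3 term (factor 2^3 = 8):
  B₁ = (8·4.695561 − 4.658724)/7 = 4.700823
  B₂ = (8·4.700094 − 4.695561)/7 = 4.700742
Then eliminate the h^5 term (factor 2^5 = 32):
  (32·4.700742 − 4.700823)/31 = 4.700739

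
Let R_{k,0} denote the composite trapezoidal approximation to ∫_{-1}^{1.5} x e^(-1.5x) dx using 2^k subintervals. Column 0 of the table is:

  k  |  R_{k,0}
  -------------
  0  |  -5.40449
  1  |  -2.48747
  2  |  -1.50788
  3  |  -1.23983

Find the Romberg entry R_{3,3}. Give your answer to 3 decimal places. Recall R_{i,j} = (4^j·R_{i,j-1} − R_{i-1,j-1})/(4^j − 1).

-1.148

R_{1,1} = -2.48747 + (-2.48747 − (-5.40449))/3 = -1.51513
R_{2,1} = (4·(-1.50788) − (-2.48747)) / 3 = -1.18135
R_{3,1} = (4·(-1.23983) − (-1.50788)) / 3 = -1.15048
R_{2,2} = (16·(-1.18135) − (-1.51513)) / 15 = -1.15910
R_{3,2} = -1.15048 + (-1.15048 − (-1.18135))/15 = -1.14842
R_{3,3} = -1.14842 + (-1.14842 − (-1.15910))/63 = -1.14825
(Column j=1 coincides with Simpson's rule on the same nodes.)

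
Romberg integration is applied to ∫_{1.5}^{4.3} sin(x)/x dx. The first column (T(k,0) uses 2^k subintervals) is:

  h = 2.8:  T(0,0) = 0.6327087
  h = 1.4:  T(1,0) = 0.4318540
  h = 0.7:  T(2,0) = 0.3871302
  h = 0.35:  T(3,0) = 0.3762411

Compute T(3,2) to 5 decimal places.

Richardson extrapolation on the trapezoidal column (denominator 4−1=3):
T(2,1) = (4·0.3871302 − 0.4318540) / 3 = 0.3722223
T(3,1) = (4·0.3762411 − 0.3871302) / 3 = 0.3726114
T(3,2) = (16·0.3726114 − 0.3722223) / 15 = 0.3726373

0.37264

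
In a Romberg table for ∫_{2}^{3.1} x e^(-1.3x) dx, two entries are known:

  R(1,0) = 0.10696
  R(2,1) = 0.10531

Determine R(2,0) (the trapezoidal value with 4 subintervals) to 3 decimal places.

0.106

From R(2,1) = (4·R(2,0) − R(1,0))/3, solve for R(2,0):
4·R(2,0) = 3·0.10531 + 0.10696 = 0.42289
R(2,0) = 0.10572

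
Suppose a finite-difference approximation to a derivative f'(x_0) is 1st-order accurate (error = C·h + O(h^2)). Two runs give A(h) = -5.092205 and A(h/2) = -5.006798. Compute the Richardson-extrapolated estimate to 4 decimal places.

The leading error scales as h; refining by a factor of 2 reduces it by 2^1 = 2.
Extrapolated value = (2·A(h/2) − A(h)) / (2 − 1)
= (2·(-5.006798) − (-5.092205)) / 1
= -4.921391 / 1 = -4.921391

-4.9214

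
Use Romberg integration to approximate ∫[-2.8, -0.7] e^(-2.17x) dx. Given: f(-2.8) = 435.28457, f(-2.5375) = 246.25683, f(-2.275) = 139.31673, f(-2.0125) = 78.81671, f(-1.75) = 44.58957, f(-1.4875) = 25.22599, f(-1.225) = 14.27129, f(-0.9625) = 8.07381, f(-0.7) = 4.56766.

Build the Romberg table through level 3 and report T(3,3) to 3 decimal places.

198.491

T(0,0) (trapezoid, 1 panel, h=2.1000): 461.84484
T(1,0) (trapezoid, 2 panels, h=1.0500): 277.74147
T(2,0) (trapezoid, 4 panels, h=0.5250): 219.50445
T(3,0) (trapezoid, 8 panels, h=0.2625): 203.82522
T(1,1) = 277.74147 + (277.74147 − 461.84484)/3 = 216.37368
T(2,1) = 219.50445 + (219.50445 − 277.74147)/3 = 200.09211
T(3,1) = 203.82522 + (203.82522 − 219.50445)/3 = 198.59881
T(2,2) = 200.09211 + (200.09211 − 216.37368)/15 = 199.00667
T(3,2) = 198.59881 + (198.59881 − 200.09211)/15 = 198.49926
T(3,3) = 198.49926 + (198.49926 − 199.00667)/63 = 198.49121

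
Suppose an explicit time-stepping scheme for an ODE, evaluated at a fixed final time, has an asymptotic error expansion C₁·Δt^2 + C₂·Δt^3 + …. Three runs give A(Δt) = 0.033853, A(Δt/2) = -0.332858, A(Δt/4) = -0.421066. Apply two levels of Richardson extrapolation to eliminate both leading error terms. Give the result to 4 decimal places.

First eliminate the Δt^2 term (factor 2^2 = 4):
  B₁ = (4·(-0.332858) − 0.033853)/3 = -0.455095
  B₂ = (4·(-0.421066) − (-0.332858))/3 = -0.450469
Then eliminate the Δt^3 term (factor 2^3 = 8):
  (8·(-0.450469) − (-0.455095))/7 = -0.449808

-0.4498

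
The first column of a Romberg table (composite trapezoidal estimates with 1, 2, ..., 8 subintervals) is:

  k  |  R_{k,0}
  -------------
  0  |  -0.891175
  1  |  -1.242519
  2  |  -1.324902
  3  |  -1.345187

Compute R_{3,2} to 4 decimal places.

-1.3519

Richardson extrapolation on the trapezoidal column (denominator 4−1=3):
R_{2,1} = (4·(-1.324902) − (-1.242519)) / 3 = -1.352363
R_{3,1} = -1.345187 + (-1.345187 − (-1.324902))/3 = -1.351949
R_{3,2} = (16·(-1.351949) − (-1.352363)) / 15 = -1.351921
(Column j=1 coincides with Simpson's rule on the same nodes.)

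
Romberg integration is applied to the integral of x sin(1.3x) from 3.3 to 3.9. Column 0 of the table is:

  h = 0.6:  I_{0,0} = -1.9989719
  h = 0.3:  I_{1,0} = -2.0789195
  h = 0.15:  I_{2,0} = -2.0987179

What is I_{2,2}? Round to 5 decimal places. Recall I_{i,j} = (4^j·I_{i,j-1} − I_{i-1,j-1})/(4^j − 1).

-2.10530

I_{1,1} = (4·(-2.0789195) − (-1.9989719)) / 3 = -2.1055687
I_{2,1} = -2.0987179 + (-2.0987179 − (-2.0789195))/3 = -2.1053174
I_{2,2} = -2.1053174 + (-2.1053174 − (-2.1055687))/15 = -2.1053006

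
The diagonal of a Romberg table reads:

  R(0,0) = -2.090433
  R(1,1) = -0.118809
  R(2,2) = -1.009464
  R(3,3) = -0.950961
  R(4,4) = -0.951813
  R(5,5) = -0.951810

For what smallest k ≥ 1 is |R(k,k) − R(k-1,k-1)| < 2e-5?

|R(1,1) − R(0,0)| = 1.971624 ≥ 2e-5
|R(2,2) − R(1,1)| = 0.890655 ≥ 2e-5
|R(3,3) − R(2,2)| = 0.058503 ≥ 2e-5
|R(4,4) − R(3,3)| = 0.000852 ≥ 2e-5
|R(5,5) − R(4,4)| = 0.000003 < 2e-5

k = 5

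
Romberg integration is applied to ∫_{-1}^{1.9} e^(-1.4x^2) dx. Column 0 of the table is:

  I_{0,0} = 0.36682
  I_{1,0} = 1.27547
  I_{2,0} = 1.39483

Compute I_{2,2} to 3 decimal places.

Richardson extrapolation on the trapezoidal column (denominator 4−1=3):
I_{1,1} = (4·1.27547 − 0.36682) / 3 = 1.57835
I_{2,1} = (4·1.39483 − 1.27547) / 3 = 1.43462
I_{2,2} = 1.43462 + (1.43462 − 1.57835)/15 = 1.42504

1.425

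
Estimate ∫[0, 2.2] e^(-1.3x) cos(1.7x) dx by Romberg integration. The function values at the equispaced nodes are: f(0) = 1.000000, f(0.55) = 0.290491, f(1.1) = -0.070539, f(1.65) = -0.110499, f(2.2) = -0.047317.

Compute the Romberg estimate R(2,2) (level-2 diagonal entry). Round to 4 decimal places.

0.2831

R(0,0) (trapezoid, 1 panel, h=2.2000): 1.047951
R(1,0) (trapezoid, 2 panels, h=1.1000): 0.446383
R(2,0) (trapezoid, 4 panels, h=0.5500): 0.322187
R(1,1) = 0.446383 + (0.446383 − 1.047951)/3 = 0.245860
R(2,1) = 0.322187 + (0.322187 − 0.446383)/3 = 0.280788
R(2,2) = 0.280788 + (0.280788 − 0.245860)/15 = 0.283117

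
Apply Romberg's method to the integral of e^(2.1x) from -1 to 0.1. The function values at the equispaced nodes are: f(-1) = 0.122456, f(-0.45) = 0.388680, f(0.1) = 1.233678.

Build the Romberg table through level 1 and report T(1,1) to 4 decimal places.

T(0,0) (trapezoid, 1 panel, h=1.1000): 0.745874
T(1,0) (trapezoid, 2 panels, h=0.5500): 0.586711
T(1,1) = 0.586711 + (0.586711 − 0.745874)/3 = 0.533657

0.5337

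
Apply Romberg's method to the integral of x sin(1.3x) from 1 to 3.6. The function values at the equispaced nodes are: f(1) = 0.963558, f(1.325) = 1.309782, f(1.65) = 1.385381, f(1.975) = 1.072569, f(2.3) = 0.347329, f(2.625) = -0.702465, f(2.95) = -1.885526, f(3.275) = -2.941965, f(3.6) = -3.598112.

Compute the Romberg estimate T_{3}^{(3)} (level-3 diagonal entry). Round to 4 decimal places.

T_{0}^{(0)} (trapezoid, 1 panel, h=2.6000): -3.424920
T_{1}^{(0)} (trapezoid, 2 panels, h=1.3000): -1.260932
T_{2}^{(0)} (trapezoid, 4 panels, h=0.6500): -0.955560
T_{3}^{(0)} (trapezoid, 8 panels, h=0.3250): -0.887956
T_{1}^{(1)} = -1.260932 + (-1.260932 − (-3.424920))/3 = -0.539603
T_{2}^{(1)} = -0.955560 + (-0.955560 − (-1.260932))/3 = -0.853769
T_{3}^{(1)} = -0.887956 + (-0.887956 − (-0.955560))/3 = -0.865421
T_{2}^{(2)} = -0.853769 + (-0.853769 − (-0.539603))/15 = -0.874713
T_{3}^{(2)} = -0.865421 + (-0.865421 − (-0.853769))/15 = -0.866198
T_{3}^{(3)} = -0.866198 + (-0.866198 − (-0.874713))/63 = -0.866063

-0.8661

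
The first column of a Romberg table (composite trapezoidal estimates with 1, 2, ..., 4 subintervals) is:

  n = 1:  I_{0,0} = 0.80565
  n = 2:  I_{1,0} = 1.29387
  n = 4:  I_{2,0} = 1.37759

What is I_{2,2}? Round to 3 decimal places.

1.402

I_{1,1} = (4·1.29387 − 0.80565) / 3 = 1.45661
I_{2,1} = 1.37759 + (1.37759 − 1.29387)/3 = 1.40550
I_{2,2} = (16·1.40550 − 1.45661) / 15 = 1.40209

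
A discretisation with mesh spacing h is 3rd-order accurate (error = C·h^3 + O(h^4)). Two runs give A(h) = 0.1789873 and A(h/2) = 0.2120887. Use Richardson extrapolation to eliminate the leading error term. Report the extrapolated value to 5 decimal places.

The leading error scales as h^3; refining by a factor of 2 reduces it by 2^3 = 8.
Extrapolated value = (8·A(h/2) − A(h)) / (8 − 1)
= (8·0.2120887 − 0.1789873) / 7
= 1.5177223 / 7 = 0.2168175

0.21682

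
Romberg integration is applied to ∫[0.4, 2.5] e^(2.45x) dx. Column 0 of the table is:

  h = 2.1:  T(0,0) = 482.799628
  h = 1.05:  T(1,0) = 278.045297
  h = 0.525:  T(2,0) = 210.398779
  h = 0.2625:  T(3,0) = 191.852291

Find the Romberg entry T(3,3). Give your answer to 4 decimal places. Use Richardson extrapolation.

185.5111

T(1,1) = 278.045297 + (278.045297 − 482.799628)/3 = 209.793853
T(2,1) = (4·210.398779 − 278.045297) / 3 = 187.849940
T(3,1) = 191.852291 + (191.852291 − 210.398779)/3 = 185.670128
T(2,2) = 187.849940 + (187.849940 − 209.793853)/15 = 186.387012
T(3,2) = 185.670128 + (185.670128 − 187.849940)/15 = 185.524807
T(3,3) = 185.524807 + (185.524807 − 186.387012)/63 = 185.511121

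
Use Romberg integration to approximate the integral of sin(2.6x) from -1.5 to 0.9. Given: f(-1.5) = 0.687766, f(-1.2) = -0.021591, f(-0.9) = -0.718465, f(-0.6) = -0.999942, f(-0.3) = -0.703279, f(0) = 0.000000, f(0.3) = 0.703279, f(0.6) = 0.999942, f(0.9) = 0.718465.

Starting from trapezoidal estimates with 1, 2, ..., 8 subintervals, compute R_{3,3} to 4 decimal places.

R_{0,0} (trapezoid, 1 panel, h=2.4000): 1.687477
R_{1,0} (trapezoid, 2 panels, h=1.2000): -0.000196
R_{2,0} (trapezoid, 4 panels, h=0.6000): -0.009210
R_{3,0} (trapezoid, 8 panels, h=0.3000): -0.011082
R_{1,1} = -0.000196 + (-0.000196 − 1.687477)/3 = -0.562754
R_{2,1} = -0.009210 + (-0.009210 − (-0.000196))/3 = -0.012215
R_{3,1} = -0.011082 + (-0.011082 − (-0.009210))/3 = -0.011706
R_{2,2} = -0.012215 + (-0.012215 − (-0.562754))/15 = 0.024488
R_{3,2} = -0.011706 + (-0.011706 − (-0.012215))/15 = -0.011672
R_{3,3} = -0.011672 + (-0.011672 − 0.024488)/63 = -0.012246

-0.0122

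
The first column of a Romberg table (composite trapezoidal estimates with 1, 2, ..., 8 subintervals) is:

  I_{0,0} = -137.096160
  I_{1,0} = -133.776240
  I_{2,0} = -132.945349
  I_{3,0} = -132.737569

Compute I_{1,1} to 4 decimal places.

-132.6696

Richardson extrapolation on the trapezoidal column (denominator 4−1=3):
I_{1,1} = (4·(-133.776240) − (-137.096160)) / 3 = -132.669600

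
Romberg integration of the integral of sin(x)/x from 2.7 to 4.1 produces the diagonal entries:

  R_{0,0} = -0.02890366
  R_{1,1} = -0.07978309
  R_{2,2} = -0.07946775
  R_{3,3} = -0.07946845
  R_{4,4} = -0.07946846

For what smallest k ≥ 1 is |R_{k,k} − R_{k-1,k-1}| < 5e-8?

k = 4

|R_{1,1} − R_{0,0}| = 0.05087943 ≥ 5e-8
|R_{2,2} − R_{1,1}| = 0.00031534 ≥ 5e-8
|R_{3,3} − R_{2,2}| = 0.00000070 ≥ 5e-8
|R_{4,4} − R_{3,3}| = 0.00000001 < 5e-8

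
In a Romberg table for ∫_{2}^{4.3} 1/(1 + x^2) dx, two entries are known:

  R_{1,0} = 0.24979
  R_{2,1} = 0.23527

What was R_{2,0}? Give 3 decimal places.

0.239

From R_{2,1} = (4·R_{2,0} − R_{1,0})/3, solve for R_{2,0}:
4·R_{2,0} = 3·0.23527 + 0.24979 = 0.95560
R_{2,0} = 0.23890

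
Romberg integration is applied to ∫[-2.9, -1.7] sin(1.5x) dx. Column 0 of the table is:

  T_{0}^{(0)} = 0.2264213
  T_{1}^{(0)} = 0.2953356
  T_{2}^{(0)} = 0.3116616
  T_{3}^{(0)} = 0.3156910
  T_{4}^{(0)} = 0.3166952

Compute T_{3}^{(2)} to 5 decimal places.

Richardson extrapolation on the trapezoidal column (denominator 4−1=3):
T_{2}^{(1)} = 0.3116616 + (0.3116616 − 0.2953356)/3 = 0.3171036
T_{3}^{(1)} = (4·0.3156910 − 0.3116616) / 3 = 0.3170341
T_{3}^{(2)} = 0.3170341 + (0.3170341 − 0.3171036)/15 = 0.3170295

0.31703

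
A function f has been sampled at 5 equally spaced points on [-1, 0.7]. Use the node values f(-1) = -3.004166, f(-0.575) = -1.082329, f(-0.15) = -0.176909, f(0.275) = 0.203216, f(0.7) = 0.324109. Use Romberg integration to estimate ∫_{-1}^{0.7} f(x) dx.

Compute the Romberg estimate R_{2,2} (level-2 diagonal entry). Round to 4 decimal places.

R_{0,0} (trapezoid, 1 panel, h=1.7000): -2.278048
R_{1,0} (trapezoid, 2 panels, h=0.8500): -1.289397
R_{2,0} (trapezoid, 4 panels, h=0.4250): -1.018321
R_{1,1} = -1.289397 + (-1.289397 − (-2.278048))/3 = -0.959847
R_{2,1} = -1.018321 + (-1.018321 − (-1.289397))/3 = -0.927962
R_{2,2} = -0.927962 + (-0.927962 − (-0.959847))/15 = -0.925836

-0.9258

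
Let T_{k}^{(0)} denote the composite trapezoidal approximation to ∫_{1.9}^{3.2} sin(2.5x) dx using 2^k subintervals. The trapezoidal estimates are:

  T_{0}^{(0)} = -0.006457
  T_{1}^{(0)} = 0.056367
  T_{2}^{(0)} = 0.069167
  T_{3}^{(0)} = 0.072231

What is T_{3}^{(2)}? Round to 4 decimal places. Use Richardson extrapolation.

T_{2}^{(1)} = 0.069167 + (0.069167 − 0.056367)/3 = 0.073434
T_{3}^{(1)} = 0.072231 + (0.072231 − 0.069167)/3 = 0.073252
T_{3}^{(2)} = (16·0.073252 − 0.073434) / 15 = 0.073240

0.0732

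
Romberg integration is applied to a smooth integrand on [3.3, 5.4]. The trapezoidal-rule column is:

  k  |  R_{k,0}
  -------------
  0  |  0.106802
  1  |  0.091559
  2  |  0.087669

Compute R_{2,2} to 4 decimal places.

0.0864

Richardson extrapolation on the trapezoidal column (denominator 4−1=3):
R_{1,1} = (4·0.091559 − 0.106802) / 3 = 0.086478
R_{2,1} = (4·0.087669 − 0.091559) / 3 = 0.086372
R_{2,2} = (16·0.086372 − 0.086478) / 15 = 0.086365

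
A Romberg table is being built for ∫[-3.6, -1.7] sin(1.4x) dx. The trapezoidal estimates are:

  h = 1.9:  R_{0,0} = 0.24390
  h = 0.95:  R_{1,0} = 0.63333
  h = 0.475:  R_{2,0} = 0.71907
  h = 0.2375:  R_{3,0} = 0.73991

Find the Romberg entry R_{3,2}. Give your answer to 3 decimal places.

0.747

R_{2,1} = (4·0.71907 − 0.63333) / 3 = 0.74765
R_{3,1} = 0.73991 + (0.73991 − 0.71907)/3 = 0.74686
R_{3,2} = (16·0.74686 − 0.74765) / 15 = 0.74681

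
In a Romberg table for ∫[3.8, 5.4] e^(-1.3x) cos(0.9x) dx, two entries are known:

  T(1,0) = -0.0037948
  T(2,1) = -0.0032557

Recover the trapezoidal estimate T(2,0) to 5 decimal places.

From T(2,1) = (4·T(2,0) − T(1,0))/3, solve for T(2,0):
4·T(2,0) = 3·(-0.0032557) + (-0.0037948) = -0.0135619
T(2,0) = -0.0033905

-0.00339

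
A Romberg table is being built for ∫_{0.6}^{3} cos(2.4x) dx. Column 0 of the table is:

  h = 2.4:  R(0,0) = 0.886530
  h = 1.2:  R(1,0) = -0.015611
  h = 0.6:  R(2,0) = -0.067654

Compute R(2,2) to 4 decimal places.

Richardson extrapolation on the trapezoidal column (denominator 4−1=3):
R(1,1) = (4·(-0.015611) − 0.886530) / 3 = -0.316325
R(2,1) = -0.067654 + (-0.067654 − (-0.015611))/3 = -0.085002
R(2,2) = -0.085002 + (-0.085002 − (-0.316325))/15 = -0.069580

-0.0696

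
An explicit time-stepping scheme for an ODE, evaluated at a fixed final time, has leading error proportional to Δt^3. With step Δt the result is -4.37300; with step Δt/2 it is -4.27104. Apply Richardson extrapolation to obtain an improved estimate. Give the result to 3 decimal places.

Extrapolated value = (8·A(Δt/2) − A(Δt)) / (8 − 1)
= (8·(-4.27104) − (-4.37300)) / 7
= -29.79532 / 7 = -4.25647

-4.256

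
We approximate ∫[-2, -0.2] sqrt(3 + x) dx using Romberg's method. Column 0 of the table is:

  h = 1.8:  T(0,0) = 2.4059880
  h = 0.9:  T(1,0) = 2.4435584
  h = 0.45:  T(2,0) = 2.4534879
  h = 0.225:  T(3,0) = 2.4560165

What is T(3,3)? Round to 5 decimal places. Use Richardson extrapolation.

2.45686

T(1,1) = 2.4435584 + (2.4435584 − 2.4059880)/3 = 2.4560819
T(2,1) = (4·2.4534879 − 2.4435584) / 3 = 2.4567977
T(3,1) = 2.4560165 + (2.4560165 − 2.4534879)/3 = 2.4568594
T(2,2) = (16·2.4567977 − 2.4560819) / 15 = 2.4568454
T(3,2) = (16·2.4568594 − 2.4567977) / 15 = 2.4568635
T(3,3) = (64·2.4568635 − 2.4568454) / 63 = 2.4568638
(Column j=1 coincides with Simpson's rule on the same nodes.)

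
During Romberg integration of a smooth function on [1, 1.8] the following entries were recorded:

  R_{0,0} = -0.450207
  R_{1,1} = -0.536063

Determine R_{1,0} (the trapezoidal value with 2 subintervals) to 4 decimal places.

-0.5146

From R_{1,1} = (4·R_{1,0} − R_{0,0})/3, solve for R_{1,0}:
4·R_{1,0} = 3·(-0.536063) + (-0.450207) = -2.058396
R_{1,0} = -0.514599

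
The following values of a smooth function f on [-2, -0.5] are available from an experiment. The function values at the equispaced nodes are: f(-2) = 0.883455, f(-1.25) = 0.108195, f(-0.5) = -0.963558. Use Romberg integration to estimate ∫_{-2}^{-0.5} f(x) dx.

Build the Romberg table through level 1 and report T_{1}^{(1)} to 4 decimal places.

0.0882

T_{0}^{(0)} (trapezoid, 1 panel, h=1.5000): -0.060077
T_{1}^{(0)} (trapezoid, 2 panels, h=0.7500): 0.051108
T_{1}^{(1)} = 0.051108 + (0.051108 − (-0.060077))/3 = 0.088170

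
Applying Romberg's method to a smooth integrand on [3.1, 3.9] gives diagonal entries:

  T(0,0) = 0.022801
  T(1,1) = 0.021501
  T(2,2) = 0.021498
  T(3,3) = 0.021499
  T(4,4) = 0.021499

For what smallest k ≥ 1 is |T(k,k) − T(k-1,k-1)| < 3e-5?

k = 2

|T(1,1) − T(0,0)| = 0.001300 ≥ 3e-5
|T(2,2) − T(1,1)| = 0.000003 < 3e-5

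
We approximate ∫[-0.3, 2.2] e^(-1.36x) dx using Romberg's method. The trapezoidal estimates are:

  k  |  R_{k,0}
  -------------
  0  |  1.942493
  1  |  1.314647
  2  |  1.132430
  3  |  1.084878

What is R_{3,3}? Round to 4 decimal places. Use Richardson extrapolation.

1.0688

Richardson extrapolation on the trapezoidal column (denominator 4−1=3):
R_{1,1} = (4·1.314647 − 1.942493) / 3 = 1.105365
R_{2,1} = 1.132430 + (1.132430 − 1.314647)/3 = 1.071691
R_{3,1} = (4·1.084878 − 1.132430) / 3 = 1.069027
R_{2,2} = (16·1.071691 − 1.105365) / 15 = 1.069446
R_{3,2} = (16·1.069027 − 1.071691) / 15 = 1.068849
R_{3,3} = (64·1.068849 − 1.069446) / 63 = 1.068840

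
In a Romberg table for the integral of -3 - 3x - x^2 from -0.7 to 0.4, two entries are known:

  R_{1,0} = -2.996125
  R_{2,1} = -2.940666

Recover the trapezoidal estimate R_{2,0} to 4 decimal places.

From R_{2,1} = (4·R_{2,0} − R_{1,0})/3, solve for R_{2,0}:
4·R_{2,0} = 3·(-2.940666) + (-2.996125) = -11.818123
R_{2,0} = -2.954531

-2.9545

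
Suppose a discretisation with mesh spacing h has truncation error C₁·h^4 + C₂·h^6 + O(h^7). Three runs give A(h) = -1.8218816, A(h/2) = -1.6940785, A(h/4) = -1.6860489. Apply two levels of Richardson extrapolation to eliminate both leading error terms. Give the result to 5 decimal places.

-1.68551

First eliminate the h^4 term (factor 2^4 = 16):
  B₁ = (16·(-1.6940785) − (-1.8218816))/15 = -1.6855583
  B₂ = (16·(-1.6860489) − (-1.6940785))/15 = -1.6855136
Then eliminate the h^6 term (factor 2^6 = 64):
  (64·(-1.6855136) − (-1.6855583))/63 = -1.6855129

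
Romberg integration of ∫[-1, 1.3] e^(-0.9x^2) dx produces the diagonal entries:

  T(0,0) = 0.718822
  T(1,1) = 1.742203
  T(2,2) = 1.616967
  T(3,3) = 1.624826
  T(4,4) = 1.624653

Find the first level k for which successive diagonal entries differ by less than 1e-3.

|T(1,1) − T(0,0)| = 1.023381 ≥ 1e-3
|T(2,2) − T(1,1)| = 0.125236 ≥ 1e-3
|T(3,3) − T(2,2)| = 0.007859 ≥ 1e-3
|T(4,4) − T(3,3)| = 0.000173 < 1e-3

k = 4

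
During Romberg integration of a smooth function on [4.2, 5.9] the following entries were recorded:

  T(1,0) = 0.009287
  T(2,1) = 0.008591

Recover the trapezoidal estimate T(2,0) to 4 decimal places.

0.0088

From T(2,1) = (4·T(2,0) − T(1,0))/3, solve for T(2,0):
4·T(2,0) = 3·0.008591 + 0.009287 = 0.035060
T(2,0) = 0.008765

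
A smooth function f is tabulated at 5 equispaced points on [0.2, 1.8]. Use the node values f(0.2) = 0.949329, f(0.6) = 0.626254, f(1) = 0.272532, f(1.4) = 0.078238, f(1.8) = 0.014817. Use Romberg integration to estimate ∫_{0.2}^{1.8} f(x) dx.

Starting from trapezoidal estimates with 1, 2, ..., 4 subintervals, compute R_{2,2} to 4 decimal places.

R_{0,0} (trapezoid, 1 panel, h=1.6000): 0.771317
R_{1,0} (trapezoid, 2 panels, h=0.8000): 0.603684
R_{2,0} (trapezoid, 4 panels, h=0.4000): 0.583639
R_{1,1} = 0.603684 + (0.603684 − 0.771317)/3 = 0.547806
R_{2,1} = 0.583639 + (0.583639 − 0.603684)/3 = 0.576957
R_{2,2} = 0.576957 + (0.576957 − 0.547806)/15 = 0.578900

0.5789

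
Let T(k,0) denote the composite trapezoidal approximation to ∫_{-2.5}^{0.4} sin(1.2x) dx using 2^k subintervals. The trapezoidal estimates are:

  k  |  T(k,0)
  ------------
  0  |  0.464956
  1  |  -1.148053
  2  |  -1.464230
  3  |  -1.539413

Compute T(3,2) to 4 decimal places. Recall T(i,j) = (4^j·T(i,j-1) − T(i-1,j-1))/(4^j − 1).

T(2,1) = -1.464230 + (-1.464230 − (-1.148053))/3 = -1.569622
T(3,1) = (4·(-1.539413) − (-1.464230)) / 3 = -1.564474
T(3,2) = -1.564474 + (-1.564474 − (-1.569622))/15 = -1.564131

-1.5641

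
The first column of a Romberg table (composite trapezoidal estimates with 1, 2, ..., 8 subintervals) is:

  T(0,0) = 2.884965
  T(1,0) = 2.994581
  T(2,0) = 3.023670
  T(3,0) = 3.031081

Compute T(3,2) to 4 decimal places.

3.0336

Richardson extrapolation on the trapezoidal column (denominator 4−1=3):
T(2,1) = 3.023670 + (3.023670 − 2.994581)/3 = 3.033366
T(3,1) = (4·3.031081 − 3.023670) / 3 = 3.033551
T(3,2) = 3.033551 + (3.033551 − 3.033366)/15 = 3.033563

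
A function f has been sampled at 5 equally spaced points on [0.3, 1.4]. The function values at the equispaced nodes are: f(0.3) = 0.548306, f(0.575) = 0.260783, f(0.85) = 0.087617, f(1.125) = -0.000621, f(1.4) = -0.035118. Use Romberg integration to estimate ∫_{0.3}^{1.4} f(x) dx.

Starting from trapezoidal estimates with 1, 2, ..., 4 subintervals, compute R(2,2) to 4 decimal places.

0.1585

R(0,0) (trapezoid, 1 panel, h=1.1000): 0.282253
R(1,0) (trapezoid, 2 panels, h=0.5500): 0.189316
R(2,0) (trapezoid, 4 panels, h=0.2750): 0.166203
R(1,1) = 0.189316 + (0.189316 − 0.282253)/3 = 0.158337
R(2,1) = 0.166203 + (0.166203 − 0.189316)/3 = 0.158499
R(2,2) = 0.158499 + (0.158499 − 0.158337)/15 = 0.158510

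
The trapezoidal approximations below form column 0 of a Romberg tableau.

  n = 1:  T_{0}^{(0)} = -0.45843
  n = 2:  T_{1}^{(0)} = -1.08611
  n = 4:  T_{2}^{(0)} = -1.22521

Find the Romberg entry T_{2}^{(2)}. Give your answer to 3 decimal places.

Richardson extrapolation on the trapezoidal column (denominator 4−1=3):
T_{1}^{(1)} = (4·(-1.08611) − (-0.45843)) / 3 = -1.29534
T_{2}^{(1)} = (4·(-1.22521) − (-1.08611)) / 3 = -1.27158
T_{2}^{(2)} = (16·(-1.27158) − (-1.29534)) / 15 = -1.27000

-1.270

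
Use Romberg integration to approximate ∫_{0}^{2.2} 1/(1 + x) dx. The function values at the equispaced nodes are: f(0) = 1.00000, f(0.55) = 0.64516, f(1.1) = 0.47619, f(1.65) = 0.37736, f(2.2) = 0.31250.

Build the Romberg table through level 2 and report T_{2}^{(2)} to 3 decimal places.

1.164

T_{0}^{(0)} (trapezoid, 1 panel, h=2.2000): 1.44375
T_{1}^{(0)} (trapezoid, 2 panels, h=1.1000): 1.24568
T_{2}^{(0)} (trapezoid, 4 panels, h=0.5500): 1.18523
T_{1}^{(1)} = 1.24568 + (1.24568 − 1.44375)/3 = 1.17966
T_{2}^{(1)} = 1.18523 + (1.18523 − 1.24568)/3 = 1.16508
T_{2}^{(2)} = 1.16508 + (1.16508 − 1.17966)/15 = 1.16411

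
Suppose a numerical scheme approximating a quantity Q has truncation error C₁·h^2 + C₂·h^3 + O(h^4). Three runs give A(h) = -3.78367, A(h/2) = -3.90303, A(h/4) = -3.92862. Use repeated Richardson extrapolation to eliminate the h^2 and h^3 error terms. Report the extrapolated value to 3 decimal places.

-3.936

First eliminate the h^2 term (factor 2^2 = 4):
  B₁ = (4·(-3.90303) − (-3.78367))/3 = -3.94282
  B₂ = (4·(-3.92862) − (-3.90303))/3 = -3.93715
Then eliminate the h^3 term (factor 2^3 = 8):
  (8·(-3.93715) − (-3.94282))/7 = -3.93634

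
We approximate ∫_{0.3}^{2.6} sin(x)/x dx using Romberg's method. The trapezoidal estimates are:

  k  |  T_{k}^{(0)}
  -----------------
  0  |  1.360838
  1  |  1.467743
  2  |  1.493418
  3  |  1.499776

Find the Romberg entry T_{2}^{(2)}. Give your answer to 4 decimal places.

1.5019

Richardson extrapolation on the trapezoidal column (denominator 4−1=3):
T_{1}^{(1)} = 1.467743 + (1.467743 − 1.360838)/3 = 1.503378
T_{2}^{(1)} = (4·1.493418 − 1.467743) / 3 = 1.501976
T_{2}^{(2)} = 1.501976 + (1.501976 − 1.503378)/15 = 1.501883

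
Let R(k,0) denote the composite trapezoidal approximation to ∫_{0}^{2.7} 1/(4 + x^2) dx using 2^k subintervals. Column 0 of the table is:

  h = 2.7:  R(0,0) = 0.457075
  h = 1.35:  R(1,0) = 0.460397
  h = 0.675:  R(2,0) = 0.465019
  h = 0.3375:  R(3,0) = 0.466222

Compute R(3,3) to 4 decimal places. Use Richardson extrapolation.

Richardson extrapolation on the trapezoidal column (denominator 4−1=3):
R(1,1) = 0.460397 + (0.460397 − 0.457075)/3 = 0.461504
R(2,1) = 0.465019 + (0.465019 − 0.460397)/3 = 0.466560
R(3,1) = (4·0.466222 − 0.465019) / 3 = 0.466623
R(2,2) = 0.466560 + (0.466560 − 0.461504)/15 = 0.466897
R(3,2) = 0.466623 + (0.466623 − 0.466560)/15 = 0.466627
R(3,3) = 0.466627 + (0.466627 − 0.466897)/63 = 0.466623
(Column j=1 coincides with Simpson's rule on the same nodes.)

0.4666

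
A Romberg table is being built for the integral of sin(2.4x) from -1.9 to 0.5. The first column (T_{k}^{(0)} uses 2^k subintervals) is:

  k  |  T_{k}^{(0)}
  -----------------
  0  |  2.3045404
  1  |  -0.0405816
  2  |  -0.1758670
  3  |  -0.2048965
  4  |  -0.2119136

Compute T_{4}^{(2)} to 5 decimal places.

T_{3}^{(1)} = (4·(-0.2048965) − (-0.1758670)) / 3 = -0.2145730
T_{4}^{(1)} = -0.2119136 + (-0.2119136 − (-0.2048965))/3 = -0.2142526
T_{4}^{(2)} = -0.2142526 + (-0.2142526 − (-0.2145730))/15 = -0.2142312

-0.21423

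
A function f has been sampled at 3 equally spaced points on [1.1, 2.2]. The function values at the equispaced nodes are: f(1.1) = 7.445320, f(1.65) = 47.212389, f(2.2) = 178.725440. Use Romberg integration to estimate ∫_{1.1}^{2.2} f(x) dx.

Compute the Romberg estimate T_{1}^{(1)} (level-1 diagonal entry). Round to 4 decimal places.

T_{0}^{(0)} (trapezoid, 1 panel, h=1.1000): 102.393918
T_{1}^{(0)} (trapezoid, 2 panels, h=0.5500): 77.163773
T_{1}^{(1)} = 77.163773 + (77.163773 − 102.393918)/3 = 68.753725

68.7537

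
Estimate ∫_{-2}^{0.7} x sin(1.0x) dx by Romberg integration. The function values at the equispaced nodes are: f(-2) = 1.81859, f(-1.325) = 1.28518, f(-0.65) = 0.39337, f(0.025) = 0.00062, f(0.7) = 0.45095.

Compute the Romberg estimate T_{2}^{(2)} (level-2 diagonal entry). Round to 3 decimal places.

T_{0}^{(0)} (trapezoid, 1 panel, h=2.7000): 3.06388
T_{1}^{(0)} (trapezoid, 2 panels, h=1.3500): 2.06299
T_{2}^{(0)} (trapezoid, 4 panels, h=0.6750): 1.89941
T_{1}^{(1)} = 2.06299 + (2.06299 − 3.06388)/3 = 1.72936
T_{2}^{(1)} = 1.89941 + (1.89941 − 2.06299)/3 = 1.84488
T_{2}^{(2)} = 1.84488 + (1.84488 − 1.72936)/15 = 1.85258

1.853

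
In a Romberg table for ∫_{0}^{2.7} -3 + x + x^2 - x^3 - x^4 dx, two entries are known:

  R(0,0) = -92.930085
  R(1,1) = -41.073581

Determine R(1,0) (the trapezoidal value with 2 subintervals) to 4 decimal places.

-54.0377

From R(1,1) = (4·R(1,0) − R(0,0))/3, solve for R(1,0):
4·R(1,0) = 3·(-41.073581) + (-92.930085) = -216.150828
R(1,0) = -54.037707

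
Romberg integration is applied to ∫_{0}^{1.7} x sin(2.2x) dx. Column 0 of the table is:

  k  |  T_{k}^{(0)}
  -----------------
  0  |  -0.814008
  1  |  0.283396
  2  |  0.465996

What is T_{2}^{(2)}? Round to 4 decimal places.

0.5187

T_{1}^{(1)} = 0.283396 + (0.283396 − (-0.814008))/3 = 0.649197
T_{2}^{(1)} = (4·0.465996 − 0.283396) / 3 = 0.526863
T_{2}^{(2)} = (16·0.526863 − 0.649197) / 15 = 0.518707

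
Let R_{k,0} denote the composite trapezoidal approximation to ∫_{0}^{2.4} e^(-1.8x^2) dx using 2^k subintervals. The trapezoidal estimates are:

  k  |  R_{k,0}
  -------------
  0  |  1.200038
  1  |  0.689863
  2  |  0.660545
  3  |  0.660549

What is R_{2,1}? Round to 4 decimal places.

0.6508

R_{2,1} = 0.660545 + (0.660545 − 0.689863)/3 = 0.650772
(Column j=1 coincides with Simpson's rule on the same nodes.)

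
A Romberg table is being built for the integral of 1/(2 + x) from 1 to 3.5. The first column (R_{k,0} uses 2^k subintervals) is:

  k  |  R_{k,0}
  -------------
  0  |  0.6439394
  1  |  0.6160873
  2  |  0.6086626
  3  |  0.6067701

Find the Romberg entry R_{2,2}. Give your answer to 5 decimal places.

0.60615

R_{1,1} = 0.6160873 + (0.6160873 − 0.6439394)/3 = 0.6068033
R_{2,1} = (4·0.6086626 − 0.6160873) / 3 = 0.6061877
R_{2,2} = (16·0.6061877 − 0.6068033) / 15 = 0.6061467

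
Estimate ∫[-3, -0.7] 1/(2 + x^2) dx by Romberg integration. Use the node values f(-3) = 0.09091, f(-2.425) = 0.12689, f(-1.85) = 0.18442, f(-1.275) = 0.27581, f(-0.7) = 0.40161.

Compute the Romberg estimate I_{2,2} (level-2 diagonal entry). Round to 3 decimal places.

0.474

I_{0,0} (trapezoid, 1 panel, h=2.3000): 0.56640
I_{1,0} (trapezoid, 2 panels, h=1.1500): 0.49528
I_{2,0} (trapezoid, 4 panels, h=0.5750): 0.47919
I_{1,1} = 0.49528 + (0.49528 − 0.56640)/3 = 0.47157
I_{2,1} = 0.47919 + (0.47919 − 0.49528)/3 = 0.47383
I_{2,2} = 0.47383 + (0.47383 − 0.47157)/15 = 0.47398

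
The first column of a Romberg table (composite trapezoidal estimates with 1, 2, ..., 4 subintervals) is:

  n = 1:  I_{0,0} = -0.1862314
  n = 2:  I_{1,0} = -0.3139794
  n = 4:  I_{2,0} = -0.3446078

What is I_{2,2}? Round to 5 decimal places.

Richardson extrapolation on the trapezoidal column (denominator 4−1=3):
I_{1,1} = (4·(-0.3139794) − (-0.1862314)) / 3 = -0.3565621
I_{2,1} = (4·(-0.3446078) − (-0.3139794)) / 3 = -0.3548173
I_{2,2} = (16·(-0.3548173) − (-0.3565621)) / 15 = -0.3547010

-0.35470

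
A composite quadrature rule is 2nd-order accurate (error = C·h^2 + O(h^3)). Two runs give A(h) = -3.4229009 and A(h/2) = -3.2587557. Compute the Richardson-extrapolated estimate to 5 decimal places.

-3.20404

The leading error scales as h^2; refining by a factor of 2 reduces it by 2^2 = 4.
Extrapolated value = (4·A(h/2) − A(h)) / (4 − 1)
= (4·(-3.2587557) − (-3.4229009)) / 3
= -9.6121219 / 3 = -3.2040406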